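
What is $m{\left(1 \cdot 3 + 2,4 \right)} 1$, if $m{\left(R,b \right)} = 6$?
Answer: $6$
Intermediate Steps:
$m{\left(1 \cdot 3 + 2,4 \right)} 1 = 6 \cdot 1 = 6$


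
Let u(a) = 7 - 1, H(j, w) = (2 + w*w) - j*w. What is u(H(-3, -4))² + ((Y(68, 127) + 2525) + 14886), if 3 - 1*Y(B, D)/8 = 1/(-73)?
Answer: 1275391/73 ≈ 17471.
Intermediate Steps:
Y(B, D) = 1760/73 (Y(B, D) = 24 - 8/(-73) = 24 - 8*(-1/73) = 24 + 8/73 = 1760/73)
H(j, w) = 2 + w² - j*w (H(j, w) = (2 + w²) - j*w = 2 + w² - j*w)
u(a) = 6
u(H(-3, -4))² + ((Y(68, 127) + 2525) + 14886) = 6² + ((1760/73 + 2525) + 14886) = 36 + (186085/73 + 14886) = 36 + 1272763/73 = 1275391/73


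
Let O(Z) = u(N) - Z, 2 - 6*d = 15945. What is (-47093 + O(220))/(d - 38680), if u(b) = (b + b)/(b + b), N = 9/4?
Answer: 283872/248023 ≈ 1.1445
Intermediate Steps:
N = 9/4 (N = 9*(¼) = 9/4 ≈ 2.2500)
d = -15943/6 (d = ⅓ - ⅙*15945 = ⅓ - 5315/2 = -15943/6 ≈ -2657.2)
u(b) = 1 (u(b) = (2*b)/((2*b)) = (2*b)*(1/(2*b)) = 1)
O(Z) = 1 - Z
(-47093 + O(220))/(d - 38680) = (-47093 + (1 - 1*220))/(-15943/6 - 38680) = (-47093 + (1 - 220))/(-248023/6) = (-47093 - 219)*(-6/248023) = -47312*(-6/248023) = 283872/248023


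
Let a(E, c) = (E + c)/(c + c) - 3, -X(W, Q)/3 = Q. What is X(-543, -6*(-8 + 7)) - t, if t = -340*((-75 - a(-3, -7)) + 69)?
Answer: -8966/7 ≈ -1280.9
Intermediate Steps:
X(W, Q) = -3*Q
a(E, c) = -3 + (E + c)/(2*c) (a(E, c) = (E + c)/((2*c)) - 3 = (E + c)*(1/(2*c)) - 3 = (E + c)/(2*c) - 3 = -3 + (E + c)/(2*c))
t = 8840/7 (t = -340*((-75 - (-3 - 5*(-7))/(2*(-7))) + 69) = -340*((-75 - (-1)*(-3 + 35)/(2*7)) + 69) = -340*((-75 - (-1)*32/(2*7)) + 69) = -340*((-75 - 1*(-16/7)) + 69) = -340*((-75 + 16/7) + 69) = -340*(-509/7 + 69) = -340*(-26/7) = 8840/7 ≈ 1262.9)
X(-543, -6*(-8 + 7)) - t = -(-18)*(-8 + 7) - 1*8840/7 = -(-18)*(-1) - 8840/7 = -3*6 - 8840/7 = -18 - 8840/7 = -8966/7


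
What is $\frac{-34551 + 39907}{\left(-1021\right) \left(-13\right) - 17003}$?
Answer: $- \frac{2678}{1865} \approx -1.4359$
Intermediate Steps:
$\frac{-34551 + 39907}{\left(-1021\right) \left(-13\right) - 17003} = \frac{5356}{13273 - 17003} = \frac{5356}{-3730} = 5356 \left(- \frac{1}{3730}\right) = - \frac{2678}{1865}$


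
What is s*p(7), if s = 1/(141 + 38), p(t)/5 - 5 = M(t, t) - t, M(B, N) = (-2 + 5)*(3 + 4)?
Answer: 95/179 ≈ 0.53073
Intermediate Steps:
M(B, N) = 21 (M(B, N) = 3*7 = 21)
p(t) = 130 - 5*t (p(t) = 25 + 5*(21 - t) = 25 + (105 - 5*t) = 130 - 5*t)
s = 1/179 ≈ 0.0055866
s*p(7) = (130 - 5*7)/179 = (130 - 35)/179 = (1/179)*95 = 95/179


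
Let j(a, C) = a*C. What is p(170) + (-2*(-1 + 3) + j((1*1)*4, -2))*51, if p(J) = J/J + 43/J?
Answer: -103827/170 ≈ -610.75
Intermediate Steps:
p(J) = 1 + 43/J
j(a, C) = C*a
p(170) + (-2*(-1 + 3) + j((1*1)*4, -2))*51 = (43 + 170)/170 + (-2*(-1 + 3) - 2*1*1*4)*51 = (1/170)*213 + (-2*2 - 2*4)*51 = 213/170 + (-4 - 2*4)*51 = 213/170 + (-4 - 8)*51 = 213/170 - 12*51 = 213/170 - 612 = -103827/170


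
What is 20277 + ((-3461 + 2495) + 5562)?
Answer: 24873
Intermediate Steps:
20277 + ((-3461 + 2495) + 5562) = 20277 + (-966 + 5562) = 20277 + 4596 = 24873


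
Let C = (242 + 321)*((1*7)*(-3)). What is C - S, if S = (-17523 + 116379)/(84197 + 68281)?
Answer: -100158125/8471 ≈ -11824.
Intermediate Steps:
S = 5492/8471 (S = 98856/152478 = 98856*(1/152478) = 5492/8471 ≈ 0.64833)
C = -11823 (C = 563*(7*(-3)) = 563*(-21) = -11823)
C - S = -11823 - 1*5492/8471 = -11823 - 5492/8471 = -100158125/8471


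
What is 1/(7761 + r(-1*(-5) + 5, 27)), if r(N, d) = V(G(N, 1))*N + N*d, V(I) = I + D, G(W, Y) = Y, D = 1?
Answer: 1/8051 ≈ 0.00012421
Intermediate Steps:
V(I) = 1 + I (V(I) = I + 1 = 1 + I)
r(N, d) = 2*N + N*d (r(N, d) = (1 + 1)*N + N*d = 2*N + N*d)
1/(7761 + r(-1*(-5) + 5, 27)) = 1/(7761 + (-1*(-5) + 5)*(2 + 27)) = 1/(7761 + (5 + 5)*29) = 1/(7761 + 10*29) = 1/(7761 + 290) = 1/8051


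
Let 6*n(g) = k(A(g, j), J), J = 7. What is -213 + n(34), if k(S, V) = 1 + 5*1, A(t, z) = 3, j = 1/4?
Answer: -212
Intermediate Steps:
j = ¼ (j = 1*(¼) = ¼ ≈ 0.25000)
k(S, V) = 6 (k(S, V) = 1 + 5 = 6)
n(g) = 1 (n(g) = (⅙)*6 = 1)
-213 + n(34) = -213 + 1 = -212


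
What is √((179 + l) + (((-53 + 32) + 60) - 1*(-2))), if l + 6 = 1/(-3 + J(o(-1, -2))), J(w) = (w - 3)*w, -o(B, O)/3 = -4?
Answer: √2359455/105 ≈ 14.629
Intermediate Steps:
o(B, O) = 12 (o(B, O) = -3*(-4) = 12)
J(w) = w*(-3 + w) (J(w) = (-3 + w)*w = w*(-3 + w))
l = -629/105 (l = -6 + 1/(-3 + 12*(-3 + 12)) = -6 + 1/(-3 + 12*9) = -6 + 1/(-3 + 108) = -6 + 1/105 = -629/105 ≈ -5.9905)
√((179 + l) + (((-53 + 32) + 60) - 1*(-2))) = √((179 - 629/105) + (((-53 + 32) + 60) - 1*(-2))) = √(18166/105 + ((-21 + 60) + 2)) = √(18166/105 + (39 + 2)) = √(18166/105 + 41) = √(22471/105) = √2359455/105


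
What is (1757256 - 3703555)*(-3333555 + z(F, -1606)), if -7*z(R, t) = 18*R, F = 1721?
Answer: 45476955791037/7 ≈ 6.4967e+12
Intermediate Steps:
z(R, t) = -18*R/7
(1757256 - 3703555)*(-3333555 + z(F, -1606)) = (1757256 - 3703555)*(-3333555 - 18/7*1721) = -1946299*(-3333555 - 30978/7) = -1946299*(-23365863/7) = 45476955791037/7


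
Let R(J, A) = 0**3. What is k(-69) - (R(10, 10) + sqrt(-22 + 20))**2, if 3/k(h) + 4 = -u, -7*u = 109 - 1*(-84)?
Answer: 117/55 ≈ 2.1273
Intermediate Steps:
u = -193/7 (u = -(109 - 1*(-84))/7 = -(109 + 84)/7 = -1/7*193 = -193/7 ≈ -27.571)
R(J, A) = 0
k(h) = 7/55 (k(h) = 3/(-4 - 1*(-193/7)) = 3/(-4 + 193/7) = 3/(165/7) = 3*(7/165) = 7/55)
k(-69) - (R(10, 10) + sqrt(-22 + 20))**2 = 7/55 - (0 + sqrt(-22 + 20))**2 = 7/55 - (0 + sqrt(-2))**2 = 7/55 - (0 + I*sqrt(2))**2 = 7/55 - (I*sqrt(2))**2 = 7/55 - 1*(-2) = 7/55 + 2 = 117/55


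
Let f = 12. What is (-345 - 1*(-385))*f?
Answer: 480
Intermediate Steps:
(-345 - 1*(-385))*f = (-345 - 1*(-385))*12 = (-345 + 385)*12 = 40*12 = 480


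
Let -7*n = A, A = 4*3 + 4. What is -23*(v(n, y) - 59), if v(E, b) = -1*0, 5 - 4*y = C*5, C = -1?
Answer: 1357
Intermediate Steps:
y = 5/2 (y = 5/4 - (-1)*5/4 = 5/4 - ¼*(-5) = 5/4 + 5/4 = 5/2 ≈ 2.5000)
A = 16 (A = 12 + 4 = 16)
n = -16/7 (n = -⅐*16 = -16/7 ≈ -2.2857)
v(E, b) = 0
-23*(v(n, y) - 59) = -23*(0 - 59) = -23*(-59) = 1357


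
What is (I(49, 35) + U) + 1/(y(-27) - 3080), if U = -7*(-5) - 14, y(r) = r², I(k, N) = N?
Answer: 131655/2351 ≈ 56.000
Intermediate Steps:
U = 21 (U = 35 - 14 = 21)
(I(49, 35) + U) + 1/(y(-27) - 3080) = (35 + 21) + 1/((-27)² - 3080) = 56 + 1/(729 - 3080) = 56 + 1/(-2351) = 56 - 1/2351 = 131655/2351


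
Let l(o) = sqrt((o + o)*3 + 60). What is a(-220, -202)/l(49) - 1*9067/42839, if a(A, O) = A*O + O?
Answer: -9067/42839 + 7373*sqrt(354)/59 ≈ 2351.0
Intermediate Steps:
a(A, O) = O + A*O
l(o) = sqrt(60 + 6*o) (l(o) = sqrt((2*o)*3 + 60) = sqrt(6*o + 60) = sqrt(60 + 6*o))
a(-220, -202)/l(49) - 1*9067/42839 = (-202*(1 - 220))/(sqrt(60 + 6*49)) - 1*9067/42839 = (-202*(-219))/(sqrt(60 + 294)) - 9067*1/42839 = 44238/(sqrt(354)) - 9067/42839 = 44238*(sqrt(354)/354) - 9067/42839 = 7373*sqrt(354)/59 - 9067/42839 = -9067/42839 + 7373*sqrt(354)/59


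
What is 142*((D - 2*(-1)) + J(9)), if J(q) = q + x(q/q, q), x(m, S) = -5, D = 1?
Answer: 994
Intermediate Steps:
J(q) = -5 + q (J(q) = q - 5 = -5 + q)
142*((D - 2*(-1)) + J(9)) = 142*((1 - 2*(-1)) + (-5 + 9)) = 142*((1 + 2) + 4) = 142*(3 + 4) = 142*7 = 994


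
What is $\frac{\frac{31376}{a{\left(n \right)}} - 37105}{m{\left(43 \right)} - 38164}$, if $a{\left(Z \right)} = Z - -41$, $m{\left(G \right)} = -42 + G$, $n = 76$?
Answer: $\frac{4309909}{4465071} \approx 0.96525$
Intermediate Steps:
$a{\left(Z \right)} = 41 + Z$ ($a{\left(Z \right)} = Z + 41 = 41 + Z$)
$\frac{\frac{31376}{a{\left(n \right)}} - 37105}{m{\left(43 \right)} - 38164} = \frac{\frac{31376}{41 + 76} - 37105}{\left(-42 + 43\right) - 38164} = \frac{\frac{31376}{117} - 37105}{1 - 38164} = \frac{31376 \cdot \frac{1}{117} - 37105}{-38163} = \left(\frac{31376}{117} - 37105\right) \left(- \frac{1}{38163}\right) = \left(- \frac{4309909}{117}\right) \left(- \frac{1}{38163}\right) = \frac{4309909}{4465071}$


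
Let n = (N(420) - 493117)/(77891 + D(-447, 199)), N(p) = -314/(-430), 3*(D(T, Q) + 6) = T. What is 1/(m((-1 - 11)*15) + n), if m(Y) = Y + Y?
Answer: -8356620/3061393199 ≈ -0.0027297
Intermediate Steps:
D(T, Q) = -6 + T/3
m(Y) = 2*Y
N(p) = 157/215 (N(p) = -314*(-1/430) = 157/215)
n = -53009999/8356620 (n = (157/215 - 493117)/(77891 + (-6 + (1/3)*(-447))) = -106019998/(215*(77891 + (-6 - 149))) = -106019998/(215*(77891 - 155)) = -106019998/215/77736 = -106019998/215*1/77736 = -53009999/8356620 ≈ -6.3435)
1/(m((-1 - 11)*15) + n) = 1/(2*((-1 - 11)*15) - 53009999/8356620) = 1/(2*(-12*15) - 53009999/8356620) = 1/(2*(-180) - 53009999/8356620) = 1/(-360 - 53009999/8356620) = 1/(-3061393199/8356620) = -8356620/3061393199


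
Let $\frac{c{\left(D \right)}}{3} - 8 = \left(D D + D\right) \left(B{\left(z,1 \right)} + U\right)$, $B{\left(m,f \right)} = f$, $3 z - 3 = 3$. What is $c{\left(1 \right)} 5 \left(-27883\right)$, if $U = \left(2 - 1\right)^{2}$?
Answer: $-5018940$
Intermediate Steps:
$z = 2$ ($z = 1 + \frac{1}{3} \cdot 3 = 1 + 1 = 2$)
$U = 1$ ($U = 1^{2} = 1$)
$c{\left(D \right)} = 24 + 6 D + 6 D^{2}$ ($c{\left(D \right)} = 24 + 3 \left(D D + D\right) \left(1 + 1\right) = 24 + 3 \left(D^{2} + D\right) 2 = 24 + 3 \left(D + D^{2}\right) 2 = 24 + 3 \left(2 D + 2 D^{2}\right) = 24 + \left(6 D + 6 D^{2}\right) = 24 + 6 D + 6 D^{2}$)
$c{\left(1 \right)} 5 \left(-27883\right) = \left(24 + 6 \cdot 1 + 6 \cdot 1^{2}\right) 5 \left(-27883\right) = \left(24 + 6 + 6 \cdot 1\right) 5 \left(-27883\right) = \left(24 + 6 + 6\right) 5 \left(-27883\right) = 36 \cdot 5 \left(-27883\right) = 180 \left(-27883\right) = -5018940$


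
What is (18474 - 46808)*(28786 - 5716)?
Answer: -653665380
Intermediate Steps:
(18474 - 46808)*(28786 - 5716) = -28334*23070 = -653665380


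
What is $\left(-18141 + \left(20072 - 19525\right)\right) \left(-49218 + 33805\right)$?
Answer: $271176322$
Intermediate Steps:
$\left(-18141 + \left(20072 - 19525\right)\right) \left(-49218 + 33805\right) = \left(-18141 + \left(20072 - 19525\right)\right) \left(-15413\right) = \left(-18141 + 547\right) \left(-15413\right) = \left(-17594\right) \left(-15413\right) = 271176322$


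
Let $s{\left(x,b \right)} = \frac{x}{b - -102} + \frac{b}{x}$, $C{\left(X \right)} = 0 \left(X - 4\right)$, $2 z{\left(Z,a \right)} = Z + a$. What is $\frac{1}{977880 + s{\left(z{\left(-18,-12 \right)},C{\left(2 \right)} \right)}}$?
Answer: $\frac{34}{33247915} \approx 1.0226 \cdot 10^{-6}$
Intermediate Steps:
$z{\left(Z,a \right)} = \frac{Z}{2} + \frac{a}{2}$ ($z{\left(Z,a \right)} = \frac{Z + a}{2} = \frac{Z}{2} + \frac{a}{2}$)
$C{\left(X \right)} = 0$ ($C{\left(X \right)} = 0 \left(-4 + X\right) = 0$)
$s{\left(x,b \right)} = \frac{b}{x} + \frac{x}{102 + b}$ ($s{\left(x,b \right)} = \frac{x}{b + 102} + \frac{b}{x} = \frac{x}{102 + b} + \frac{b}{x} = \frac{b}{x} + \frac{x}{102 + b}$)
$\frac{1}{977880 + s{\left(z{\left(-18,-12 \right)},C{\left(2 \right)} \right)}} = \frac{1}{977880 + \frac{0^{2} + \left(\frac{1}{2} \left(-18\right) + \frac{1}{2} \left(-12\right)\right)^{2} + 102 \cdot 0}{\left(\frac{1}{2} \left(-18\right) + \frac{1}{2} \left(-12\right)\right) \left(102 + 0\right)}} = \frac{1}{977880 + \frac{0 + \left(-9 - 6\right)^{2} + 0}{\left(-9 - 6\right) 102}} = \frac{1}{977880 + \frac{1}{-15} \cdot \frac{1}{102} \left(0 + \left(-15\right)^{2} + 0\right)} = \frac{1}{977880 - \frac{0 + 225 + 0}{1530}} = \frac{1}{977880 - \frac{1}{1530} \cdot 225} = \frac{1}{977880 - \frac{5}{34}} = \frac{1}{\frac{33247915}{34}} = \frac{34}{33247915}$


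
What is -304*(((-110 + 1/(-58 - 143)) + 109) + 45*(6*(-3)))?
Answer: 49555648/201 ≈ 2.4655e+5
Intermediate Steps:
-304*(((-110 + 1/(-58 - 143)) + 109) + 45*(6*(-3))) = -304*(((-110 + 1/(-201)) + 109) + 45*(-18)) = -304*(((-110 - 1/201) + 109) - 810) = -304*((-22111/201 + 109) - 810) = -304*(-202/201 - 810) = -304*(-163012/201) = 49555648/201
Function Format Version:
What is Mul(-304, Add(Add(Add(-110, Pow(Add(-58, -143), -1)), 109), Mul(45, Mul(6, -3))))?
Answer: Rational(49555648, 201) ≈ 2.4655e+5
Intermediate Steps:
Mul(-304, Add(Add(Add(-110, Pow(Add(-58, -143), -1)), 109), Mul(45, Mul(6, -3)))) = Mul(-304, Add(Add(Add(-110, Pow(-201, -1)), 109), Mul(45, -18))) = Mul(-304, Add(Add(Add(-110, Rational(-1, 201)), 109), -810)) = Mul(-304, Add(Add(Rational(-22111, 201), 109), -810)) = Mul(-304, Add(Rational(-202, 201), -810)) = Mul(-304, Rational(-163012, 201)) = Rational(49555648, 201)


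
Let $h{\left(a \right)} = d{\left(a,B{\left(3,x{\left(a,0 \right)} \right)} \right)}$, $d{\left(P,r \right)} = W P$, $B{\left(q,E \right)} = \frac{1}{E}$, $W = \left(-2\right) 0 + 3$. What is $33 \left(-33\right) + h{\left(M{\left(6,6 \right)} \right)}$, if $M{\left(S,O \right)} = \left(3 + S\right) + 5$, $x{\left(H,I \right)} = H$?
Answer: $-1047$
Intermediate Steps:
$W = 3$ ($W = 0 + 3 = 3$)
$M{\left(S,O \right)} = 8 + S$
$d{\left(P,r \right)} = 3 P$
$h{\left(a \right)} = 3 a$
$33 \left(-33\right) + h{\left(M{\left(6,6 \right)} \right)} = 33 \left(-33\right) + 3 \left(8 + 6\right) = -1089 + 3 \cdot 14 = -1089 + 42 = -1047$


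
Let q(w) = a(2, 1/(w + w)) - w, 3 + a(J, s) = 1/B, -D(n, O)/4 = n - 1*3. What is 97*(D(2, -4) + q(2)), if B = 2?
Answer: -97/2 ≈ -48.500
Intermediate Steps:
D(n, O) = 12 - 4*n (D(n, O) = -4*(n - 1*3) = -4*(n - 3) = -4*(-3 + n) = 12 - 4*n)
a(J, s) = -5/2 (a(J, s) = -3 + 1/2 = -3 + ½ = -5/2)
q(w) = -5/2 - w
97*(D(2, -4) + q(2)) = 97*((12 - 4*2) + (-5/2 - 1*2)) = 97*((12 - 8) + (-5/2 - 2)) = 97*(4 - 9/2) = 97*(-½) = -97/2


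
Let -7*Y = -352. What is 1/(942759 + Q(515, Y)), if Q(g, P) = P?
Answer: 7/6599665 ≈ 1.0607e-6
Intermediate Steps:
Y = 352/7 (Y = -1/7*(-352) = 352/7 ≈ 50.286)
1/(942759 + Q(515, Y)) = 1/(942759 + 352/7) = 1/(6599665/7) = 7/6599665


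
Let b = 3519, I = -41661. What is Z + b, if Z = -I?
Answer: 45180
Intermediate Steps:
Z = 41661 (Z = -1*(-41661) = 41661)
Z + b = 41661 + 3519 = 45180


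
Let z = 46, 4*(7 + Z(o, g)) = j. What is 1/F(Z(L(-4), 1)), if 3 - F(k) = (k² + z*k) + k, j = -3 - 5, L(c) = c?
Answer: 1/345 ≈ 0.0028986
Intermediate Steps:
j = -8
Z(o, g) = -9 (Z(o, g) = -7 + (¼)*(-8) = -7 - 2 = -9)
F(k) = 3 - k² - 47*k (F(k) = 3 - ((k² + 46*k) + k) = 3 - (k² + 47*k) = 3 + (-k² - 47*k) = 3 - k² - 47*k)
1/F(Z(L(-4), 1)) = 1/(3 - 1*(-9)² - 47*(-9)) = 1/(3 - 1*81 + 423) = 1/(3 - 81 + 423) = 1/345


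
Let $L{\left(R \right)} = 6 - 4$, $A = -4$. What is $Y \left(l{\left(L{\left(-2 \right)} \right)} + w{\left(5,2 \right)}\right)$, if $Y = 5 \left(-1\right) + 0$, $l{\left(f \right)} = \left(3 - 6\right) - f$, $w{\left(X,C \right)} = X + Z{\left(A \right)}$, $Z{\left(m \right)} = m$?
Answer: $20$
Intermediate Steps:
$L{\left(R \right)} = 2$ ($L{\left(R \right)} = 6 - 4 = 2$)
$w{\left(X,C \right)} = -4 + X$ ($w{\left(X,C \right)} = X - 4 = -4 + X$)
$l{\left(f \right)} = -3 - f$
$Y = -5$ ($Y = -5 + 0 = -5$)
$Y \left(l{\left(L{\left(-2 \right)} \right)} + w{\left(5,2 \right)}\right) = - 5 \left(\left(-3 - 2\right) + \left(-4 + 5\right)\right) = - 5 \left(\left(-3 - 2\right) + 1\right) = - 5 \left(-5 + 1\right) = \left(-5\right) \left(-4\right) = 20$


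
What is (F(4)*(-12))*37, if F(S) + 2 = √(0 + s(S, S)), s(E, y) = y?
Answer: 0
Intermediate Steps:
F(S) = -2 + √S (F(S) = -2 + √(0 + S) = -2 + √S)
(F(4)*(-12))*37 = ((-2 + √4)*(-12))*37 = ((-2 + 2)*(-12))*37 = (0*(-12))*37 = 0*37 = 0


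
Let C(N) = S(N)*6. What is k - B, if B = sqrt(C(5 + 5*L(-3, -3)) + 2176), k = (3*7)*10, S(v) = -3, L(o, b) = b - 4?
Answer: 210 - sqrt(2158) ≈ 163.55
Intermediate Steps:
L(o, b) = -4 + b
k = 210 (k = 21*10 = 210)
C(N) = -18 (C(N) = -3*6 = -18)
B = sqrt(2158) (B = sqrt(-18 + 2176) = sqrt(2158) ≈ 46.454)
k - B = 210 - sqrt(2158)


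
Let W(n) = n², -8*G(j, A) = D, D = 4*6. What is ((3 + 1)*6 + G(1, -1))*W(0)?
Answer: 0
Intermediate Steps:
D = 24
G(j, A) = -3 (G(j, A) = -⅛*24 = -3)
((3 + 1)*6 + G(1, -1))*W(0) = ((3 + 1)*6 - 3)*0² = (4*6 - 3)*0 = (24 - 3)*0 = 21*0 = 0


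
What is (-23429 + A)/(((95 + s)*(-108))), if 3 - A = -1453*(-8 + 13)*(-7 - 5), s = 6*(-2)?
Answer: 55303/4482 ≈ 12.339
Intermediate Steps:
s = -12
A = -87177 (A = 3 - (-1453)*(-8 + 13)*(-7 - 5) = 3 - (-1453)*5*(-12) = 3 - (-1453)*(-60) = 3 - 1*87180 = 3 - 87180 = -87177)
(-23429 + A)/(((95 + s)*(-108))) = (-23429 - 87177)/(((95 - 12)*(-108))) = -110606/(83*(-108)) = -110606/(-8964) = -110606*(-1/8964) = 55303/4482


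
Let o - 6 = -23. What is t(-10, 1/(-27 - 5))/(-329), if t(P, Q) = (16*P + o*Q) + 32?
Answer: 4079/10528 ≈ 0.38744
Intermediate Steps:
o = -17 (o = 6 - 23 = -17)
t(P, Q) = 32 - 17*Q + 16*P (t(P, Q) = (16*P - 17*Q) + 32 = (-17*Q + 16*P) + 32 = 32 - 17*Q + 16*P)
t(-10, 1/(-27 - 5))/(-329) = (32 - 17/(-27 - 5) + 16*(-10))/(-329) = (32 - 17/(-32) - 160)*(-1/329) = (32 - 17*(-1/32) - 160)*(-1/329) = (32 + 17/32 - 160)*(-1/329) = -4079/32*(-1/329) = 4079/10528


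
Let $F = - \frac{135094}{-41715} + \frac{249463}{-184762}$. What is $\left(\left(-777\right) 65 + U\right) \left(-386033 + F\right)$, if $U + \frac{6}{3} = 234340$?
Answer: $- \frac{546953851312328041231}{7707346830} \approx -7.0965 \cdot 10^{10}$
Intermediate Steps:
$U = 234338$ ($U = -2 + 234340 = 234338$)
$F = \frac{14553888583}{7707346830}$ ($F = \left(-135094\right) \left(- \frac{1}{41715}\right) + 249463 \left(- \frac{1}{184762}\right) = \frac{135094}{41715} - \frac{249463}{184762} = \frac{14553888583}{7707346830} \approx 1.8883$)
$\left(\left(-777\right) 65 + U\right) \left(-386033 + F\right) = \left(\left(-777\right) 65 + 234338\right) \left(-386033 + \frac{14553888583}{7707346830}\right) = \left(-50505 + 234338\right) \left(- \frac{2975275664936807}{7707346830}\right) = 183833 \left(- \frac{2975275664936807}{7707346830}\right) = - \frac{546953851312328041231}{7707346830}$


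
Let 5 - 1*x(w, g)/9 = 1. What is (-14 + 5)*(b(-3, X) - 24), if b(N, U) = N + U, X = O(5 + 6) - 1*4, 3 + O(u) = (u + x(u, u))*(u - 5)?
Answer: -2232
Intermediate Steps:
x(w, g) = 36 (x(w, g) = 45 - 9*1 = 45 - 9 = 36)
O(u) = -3 + (-5 + u)*(36 + u) (O(u) = -3 + (u + 36)*(u - 5) = -3 + (36 + u)*(-5 + u) = -3 + (-5 + u)*(36 + u))
X = 275 (X = (-183 + (5 + 6)**2 + 31*(5 + 6)) - 1*4 = (-183 + 11**2 + 31*11) - 4 = (-183 + 121 + 341) - 4 = 279 - 4 = 275)
(-14 + 5)*(b(-3, X) - 24) = (-14 + 5)*((-3 + 275) - 24) = -9*(272 - 24) = -9*248 = -2232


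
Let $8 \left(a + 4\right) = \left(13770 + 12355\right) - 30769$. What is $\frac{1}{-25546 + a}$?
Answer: $- \frac{2}{52261} \approx -3.8269 \cdot 10^{-5}$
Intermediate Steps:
$a = - \frac{1169}{2}$ ($a = -4 + \frac{\left(13770 + 12355\right) - 30769}{8} = -4 + \frac{26125 - 30769}{8} = -4 + \frac{1}{8} \left(-4644\right) = -4 - \frac{1161}{2} = - \frac{1169}{2} \approx -584.5$)
$\frac{1}{-25546 + a} = \frac{1}{-25546 - \frac{1169}{2}} = \frac{1}{- \frac{52261}{2}} = - \frac{2}{52261}$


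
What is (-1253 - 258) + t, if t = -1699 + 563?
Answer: -2647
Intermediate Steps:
t = -1136
(-1253 - 258) + t = (-1253 - 258) - 1136 = -1511 - 1136 = -2647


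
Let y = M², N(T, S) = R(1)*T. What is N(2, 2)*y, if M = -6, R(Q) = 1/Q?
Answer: 72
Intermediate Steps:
N(T, S) = T (N(T, S) = T/1 = 1*T = T)
y = 36 (y = (-6)² = 36)
N(2, 2)*y = 2*36 = 72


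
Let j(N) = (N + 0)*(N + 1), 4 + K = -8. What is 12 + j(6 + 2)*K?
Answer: -852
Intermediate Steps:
K = -12 (K = -4 - 8 = -12)
j(N) = N*(1 + N)
12 + j(6 + 2)*K = 12 + ((6 + 2)*(1 + (6 + 2)))*(-12) = 12 + (8*(1 + 8))*(-12) = 12 + (8*9)*(-12) = 12 + 72*(-12) = 12 - 864 = -852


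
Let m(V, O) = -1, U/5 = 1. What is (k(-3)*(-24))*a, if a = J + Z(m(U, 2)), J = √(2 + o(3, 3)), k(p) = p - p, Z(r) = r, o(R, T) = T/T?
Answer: 0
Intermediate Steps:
U = 5 (U = 5*1 = 5)
o(R, T) = 1
k(p) = 0
J = √3 (J = √(2 + 1) = √3 ≈ 1.7320)
a = -1 + √3 (a = √3 - 1 = -1 + √3 ≈ 0.73205)
(k(-3)*(-24))*a = (0*(-24))*(-1 + √3) = 0*(-1 + √3) = 0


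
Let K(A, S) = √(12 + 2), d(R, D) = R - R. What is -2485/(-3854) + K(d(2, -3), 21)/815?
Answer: 2485/3854 + √14/815 ≈ 0.64938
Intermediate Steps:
d(R, D) = 0
K(A, S) = √14
-2485/(-3854) + K(d(2, -3), 21)/815 = -2485/(-3854) + √14/815 = -2485*(-1/3854) + √14*(1/815) = 2485/3854 + √14/815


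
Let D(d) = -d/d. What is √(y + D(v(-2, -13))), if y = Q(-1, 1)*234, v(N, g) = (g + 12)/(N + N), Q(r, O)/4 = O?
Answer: √935 ≈ 30.578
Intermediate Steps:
Q(r, O) = 4*O
v(N, g) = (12 + g)/(2*N) (v(N, g) = (12 + g)/((2*N)) = (12 + g)*(1/(2*N)) = (12 + g)/(2*N))
D(d) = -1 (D(d) = -1*1 = -1)
y = 936 (y = (4*1)*234 = 4*234 = 936)
√(y + D(v(-2, -13))) = √(936 - 1) = √935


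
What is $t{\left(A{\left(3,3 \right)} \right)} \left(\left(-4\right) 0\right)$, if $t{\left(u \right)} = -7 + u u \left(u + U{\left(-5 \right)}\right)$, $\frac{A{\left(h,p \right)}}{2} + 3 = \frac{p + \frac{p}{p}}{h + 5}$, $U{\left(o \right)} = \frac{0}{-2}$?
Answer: $0$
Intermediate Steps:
$U{\left(o \right)} = 0$ ($U{\left(o \right)} = 0 \left(- \frac{1}{2}\right) = 0$)
$A{\left(h,p \right)} = -6 + \frac{2 \left(1 + p\right)}{5 + h}$ ($A{\left(h,p \right)} = -6 + 2 \frac{p + \frac{p}{p}}{h + 5} = -6 + 2 \frac{p + 1}{5 + h} = -6 + 2 \frac{1 + p}{5 + h} = -6 + \frac{2 \left(1 + p\right)}{5 + h}$)
$t{\left(u \right)} = -7 + u^{3}$ ($t{\left(u \right)} = -7 + u u \left(u + 0\right) = -7 + u^{2} u = -7 + u^{3}$)
$t{\left(A{\left(3,3 \right)} \right)} \left(\left(-4\right) 0\right) = \left(-7 + \left(\frac{2 \left(-14 + 3 - 9\right)}{5 + 3}\right)^{3}\right) \left(\left(-4\right) 0\right) = \left(-7 + \left(\frac{2 \left(-14 + 3 - 9\right)}{8}\right)^{3}\right) 0 = \left(-7 + \left(2 \cdot \frac{1}{8} \left(-20\right)\right)^{3}\right) 0 = \left(-7 + \left(-5\right)^{3}\right) 0 = \left(-7 - 125\right) 0 = \left(-132\right) 0 = 0$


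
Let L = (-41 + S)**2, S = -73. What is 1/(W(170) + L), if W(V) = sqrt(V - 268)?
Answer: 6498/84448057 - 7*I*sqrt(2)/168896114 ≈ 7.6947e-5 - 5.8613e-8*I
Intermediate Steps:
W(V) = sqrt(-268 + V)
L = 12996 (L = (-41 - 73)**2 = (-114)**2 = 12996)
1/(W(170) + L) = 1/(sqrt(-268 + 170) + 12996) = 1/(sqrt(-98) + 12996) = 1/(7*I*sqrt(2) + 12996) = 1/(12996 + 7*I*sqrt(2))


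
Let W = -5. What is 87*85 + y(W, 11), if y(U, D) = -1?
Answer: 7394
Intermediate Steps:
87*85 + y(W, 11) = 87*85 - 1 = 7395 - 1 = 7394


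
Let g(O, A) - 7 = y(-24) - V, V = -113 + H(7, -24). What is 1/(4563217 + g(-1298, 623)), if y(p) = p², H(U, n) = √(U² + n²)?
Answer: 1/4563888 ≈ 2.1911e-7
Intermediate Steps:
V = -88 (V = -113 + √(7² + (-24)²) = -113 + √(49 + 576) = -113 + √625 = -113 + 25 = -88)
g(O, A) = 671 (g(O, A) = 7 + ((-24)² - 1*(-88)) = 7 + (576 + 88) = 7 + 664 = 671)
1/(4563217 + g(-1298, 623)) = 1/(4563217 + 671) = 1/4563888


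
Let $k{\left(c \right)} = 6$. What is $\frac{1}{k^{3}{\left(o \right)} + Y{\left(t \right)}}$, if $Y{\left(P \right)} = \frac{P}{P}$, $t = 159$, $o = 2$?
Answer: $\frac{1}{217} \approx 0.0046083$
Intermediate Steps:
$Y{\left(P \right)} = 1$
$\frac{1}{k^{3}{\left(o \right)} + Y{\left(t \right)}} = \frac{1}{6^{3} + 1} = \frac{1}{216 + 1} = \frac{1}{217}$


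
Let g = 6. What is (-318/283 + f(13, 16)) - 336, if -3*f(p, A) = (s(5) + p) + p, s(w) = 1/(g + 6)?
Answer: -3523195/10188 ≈ -345.82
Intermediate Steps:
s(w) = 1/12 (s(w) = 1/(6 + 6) = 1/12)
f(p, A) = -1/36 - 2*p/3 (f(p, A) = -((1/12 + p) + p)/3 = -(1/12 + 2*p)/3 = -1/36 - 2*p/3)
(-318/283 + f(13, 16)) - 336 = (-318/283 + (-1/36 - ⅔*13)) - 336 = (-318*1/283 + (-1/36 - 26/3)) - 336 = (-318/283 - 313/36) - 336 = -100027/10188 - 336 = -3523195/10188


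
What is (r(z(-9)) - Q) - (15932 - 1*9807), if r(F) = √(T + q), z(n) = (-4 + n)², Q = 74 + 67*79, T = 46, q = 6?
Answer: -11492 + 2*√13 ≈ -11485.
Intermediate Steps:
Q = 5367 (Q = 74 + 5293 = 5367)
r(F) = 2*√13 (r(F) = √(46 + 6) = √52 = 2*√13)
(r(z(-9)) - Q) - (15932 - 1*9807) = (2*√13 - 1*5367) - (15932 - 1*9807) = (2*√13 - 5367) - (15932 - 9807) = (-5367 + 2*√13) - 1*6125 = (-5367 + 2*√13) - 6125 = -11492 + 2*√13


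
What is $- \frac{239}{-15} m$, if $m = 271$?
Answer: $\frac{64769}{15} \approx 4317.9$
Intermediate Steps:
$- \frac{239}{-15} m = - \frac{239}{-15} \cdot 271 = \left(-239\right) \left(- \frac{1}{15}\right) 271 = \frac{239}{15} \cdot 271 = \frac{64769}{15}$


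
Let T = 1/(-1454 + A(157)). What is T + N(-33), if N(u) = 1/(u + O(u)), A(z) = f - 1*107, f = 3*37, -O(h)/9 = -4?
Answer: 1447/4350 ≈ 0.33264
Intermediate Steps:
O(h) = 36 (O(h) = -9*(-4) = 36)
f = 111
A(z) = 4 (A(z) = 111 - 1*107 = 111 - 107 = 4)
T = -1/1450 (T = 1/(-1454 + 4) = 1/(-1450) = -1/1450 ≈ -0.00068966)
N(u) = 1/(36 + u) (N(u) = 1/(u + 36) = 1/(36 + u))
T + N(-33) = -1/1450 + 1/(36 - 33) = -1/1450 + 1/3 = 1447/4350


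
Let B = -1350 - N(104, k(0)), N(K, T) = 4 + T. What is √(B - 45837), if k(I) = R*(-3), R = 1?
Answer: 2*I*√11797 ≈ 217.23*I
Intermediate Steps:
k(I) = -3 (k(I) = 1*(-3) = -3)
B = -1351 (B = -1350 - (4 - 3) = -1350 - 1*1 = -1350 - 1 = -1351)
√(B - 45837) = √(-1351 - 45837) = √(-47188) = 2*I*√11797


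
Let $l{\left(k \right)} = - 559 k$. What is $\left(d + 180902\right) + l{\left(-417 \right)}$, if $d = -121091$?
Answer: $292914$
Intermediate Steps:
$\left(d + 180902\right) + l{\left(-417 \right)} = \left(-121091 + 180902\right) - -233103 = 59811 + 233103 = 292914$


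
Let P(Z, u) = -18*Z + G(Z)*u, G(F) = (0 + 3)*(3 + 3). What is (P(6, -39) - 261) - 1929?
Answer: -3000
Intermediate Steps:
G(F) = 18 (G(F) = 3*6 = 18)
P(Z, u) = -18*Z + 18*u
(P(6, -39) - 261) - 1929 = ((-18*6 + 18*(-39)) - 261) - 1929 = ((-108 - 702) - 261) - 1929 = (-810 - 261) - 1929 = -1071 - 1929 = -3000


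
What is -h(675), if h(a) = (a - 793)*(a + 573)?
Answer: 147264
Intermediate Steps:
h(a) = (-793 + a)*(573 + a)
-h(675) = -(-454389 + 675**2 - 220*675) = -(-454389 + 455625 - 148500) = -1*(-147264) = 147264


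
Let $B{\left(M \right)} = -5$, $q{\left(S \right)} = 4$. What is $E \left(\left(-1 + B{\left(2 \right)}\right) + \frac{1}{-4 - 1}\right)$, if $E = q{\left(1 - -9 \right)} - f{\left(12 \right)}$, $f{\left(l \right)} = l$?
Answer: $\frac{248}{5} \approx 49.6$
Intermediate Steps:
$E = -8$ ($E = 4 - 12 = -8$)
$E \left(\left(-1 + B{\left(2 \right)}\right) + \frac{1}{-4 - 1}\right) = - 8 \left(\left(-1 - 5\right) + \frac{1}{-4 - 1}\right) = - 8 \left(-6 + \frac{1}{-4 + \left(-5 + 4\right)}\right) = - 8 \left(-6 + \frac{1}{-4 - 1}\right) = - 8 \left(-6 + \frac{1}{-5}\right) = - 8 \left(-6 - \frac{1}{5}\right) = \left(-8\right) \left(- \frac{31}{5}\right) = \frac{248}{5}$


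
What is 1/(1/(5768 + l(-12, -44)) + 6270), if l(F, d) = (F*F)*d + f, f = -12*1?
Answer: 580/3636599 ≈ 0.00015949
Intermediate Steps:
f = -12
l(F, d) = -12 + d*F**2 (l(F, d) = (F*F)*d - 12 = F**2*d - 12 = d*F**2 - 12 = -12 + d*F**2)
1/(1/(5768 + l(-12, -44)) + 6270) = 1/(1/(5768 + (-12 - 44*(-12)**2)) + 6270) = 1/(1/(5768 + (-12 - 44*144)) + 6270) = 1/(1/(5768 + (-12 - 6336)) + 6270) = 1/(1/(5768 - 6348) + 6270) = 1/(1/(-580) + 6270) = 1/(-1/580 + 6270) = 1/(3636599/580) = 580/3636599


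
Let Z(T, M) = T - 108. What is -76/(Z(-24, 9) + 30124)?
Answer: -19/7498 ≈ -0.0025340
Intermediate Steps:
Z(T, M) = -108 + T
-76/(Z(-24, 9) + 30124) = -76/((-108 - 24) + 30124) = -76/(-132 + 30124) = -76/29992 = (1/29992)*(-76) = -19/7498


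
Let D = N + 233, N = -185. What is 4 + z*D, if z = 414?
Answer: 19876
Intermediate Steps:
D = 48 (D = -185 + 233 = 48)
4 + z*D = 4 + 414*48 = 4 + 19872 = 19876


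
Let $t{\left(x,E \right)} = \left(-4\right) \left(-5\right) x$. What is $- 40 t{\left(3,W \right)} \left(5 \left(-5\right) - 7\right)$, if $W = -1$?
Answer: $76800$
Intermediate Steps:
$t{\left(x,E \right)} = 20 x$
$- 40 t{\left(3,W \right)} \left(5 \left(-5\right) - 7\right) = - 40 \cdot 20 \cdot 3 \left(5 \left(-5\right) - 7\right) = \left(-40\right) 60 \left(-25 - 7\right) = \left(-2400\right) \left(-32\right) = 76800$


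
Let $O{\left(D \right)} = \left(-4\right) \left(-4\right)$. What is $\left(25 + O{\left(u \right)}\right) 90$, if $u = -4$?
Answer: $3690$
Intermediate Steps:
$O{\left(D \right)} = 16$
$\left(25 + O{\left(u \right)}\right) 90 = \left(25 + 16\right) 90 = 41 \cdot 90 = 3690$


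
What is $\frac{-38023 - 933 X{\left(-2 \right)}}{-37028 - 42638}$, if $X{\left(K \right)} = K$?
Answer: $\frac{36157}{79666} \approx 0.45386$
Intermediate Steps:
$\frac{-38023 - 933 X{\left(-2 \right)}}{-37028 - 42638} = \frac{-38023 - -1866}{-37028 - 42638} = \frac{-38023 + 1866}{-79666} = \left(-36157\right) \left(- \frac{1}{79666}\right) = \frac{36157}{79666}$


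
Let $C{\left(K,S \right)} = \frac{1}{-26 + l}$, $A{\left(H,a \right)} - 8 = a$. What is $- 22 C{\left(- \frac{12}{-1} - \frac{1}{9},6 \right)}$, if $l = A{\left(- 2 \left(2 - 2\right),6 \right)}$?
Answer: $\frac{11}{6} \approx 1.8333$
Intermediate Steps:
$A{\left(H,a \right)} = 8 + a$
$l = 14$ ($l = 8 + 6 = 14$)
$C{\left(K,S \right)} = - \frac{1}{12}$ ($C{\left(K,S \right)} = \frac{1}{-26 + 14} = \frac{1}{-12} = - \frac{1}{12}$)
$- 22 C{\left(- \frac{12}{-1} - \frac{1}{9},6 \right)} = \left(-22\right) \left(- \frac{1}{12}\right) = \frac{11}{6}$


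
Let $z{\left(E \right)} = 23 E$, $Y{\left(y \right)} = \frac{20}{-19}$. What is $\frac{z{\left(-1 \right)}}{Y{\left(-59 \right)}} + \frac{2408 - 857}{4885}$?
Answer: $\frac{433153}{19540} \approx 22.168$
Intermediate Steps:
$Y{\left(y \right)} = - \frac{20}{19}$ ($Y{\left(y \right)} = 20 \left(- \frac{1}{19}\right) = - \frac{20}{19}$)
$\frac{z{\left(-1 \right)}}{Y{\left(-59 \right)}} + \frac{2408 - 857}{4885} = \frac{23 \left(-1\right)}{- \frac{20}{19}} + \frac{2408 - 857}{4885} = \left(-23\right) \left(- \frac{19}{20}\right) + \left(2408 - 857\right) \frac{1}{4885} = \frac{437}{20} + 1551 \cdot \frac{1}{4885} = \frac{437}{20} + \frac{1551}{4885} = \frac{433153}{19540}$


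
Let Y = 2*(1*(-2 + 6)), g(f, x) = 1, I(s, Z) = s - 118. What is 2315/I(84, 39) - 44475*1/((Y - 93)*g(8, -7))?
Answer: 15475/34 ≈ 455.15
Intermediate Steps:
I(s, Z) = -118 + s
Y = 8 (Y = 2*(1*4) = 2*4 = 8)
2315/I(84, 39) - 44475*1/((Y - 93)*g(8, -7)) = 2315/(-118 + 84) - 44475/(8 - 93) = 2315/(-34) - 44475/(1*(-85)) = 2315*(-1/34) - 44475/(-85) = -2315/34 - 44475*(-1/85) = -2315/34 + 8895/17 = 15475/34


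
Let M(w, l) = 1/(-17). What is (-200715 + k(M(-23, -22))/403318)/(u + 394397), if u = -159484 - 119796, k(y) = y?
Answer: -1376183530291/789288889502 ≈ -1.7436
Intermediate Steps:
M(w, l) = -1/17
u = -279280
(-200715 + k(M(-23, -22))/403318)/(u + 394397) = (-200715 - 1/17/403318)/(-279280 + 394397) = (-200715 - 1/17*1/403318)/115117 = (-200715 - 1/6856406)*(1/115117) = -1376183530291/6856406*1/115117 = -1376183530291/789288889502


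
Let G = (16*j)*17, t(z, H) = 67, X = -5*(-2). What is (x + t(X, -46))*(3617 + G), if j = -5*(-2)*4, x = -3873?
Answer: -55175582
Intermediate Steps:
X = 10
j = 40 (j = 10*4 = 40)
G = 10880 (G = (16*40)*17 = 640*17 = 10880)
(x + t(X, -46))*(3617 + G) = (-3873 + 67)*(3617 + 10880) = -3806*14497 = -55175582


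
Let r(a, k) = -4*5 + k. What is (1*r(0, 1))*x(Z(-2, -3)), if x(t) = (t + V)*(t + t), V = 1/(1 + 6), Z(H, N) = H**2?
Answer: -4408/7 ≈ -629.71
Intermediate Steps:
V = 1/7 ≈ 0.14286
x(t) = 2*t*(1/7 + t) (x(t) = (t + 1/7)*(t + t) = (1/7 + t)*(2*t) = 2*t*(1/7 + t))
r(a, k) = -20 + k
(1*r(0, 1))*x(Z(-2, -3)) = (1*(-20 + 1))*((2/7)*(-2)**2*(1 + 7*(-2)**2)) = (1*(-19))*((2/7)*4*(1 + 7*4)) = -38*4*(1 + 28)/7 = -38*4*29/7 = -19*232/7 = -4408/7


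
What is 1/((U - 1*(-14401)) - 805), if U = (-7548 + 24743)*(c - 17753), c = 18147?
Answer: 1/6788426 ≈ 1.4731e-7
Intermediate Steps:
U = 6774830 (U = (-7548 + 24743)*(18147 - 17753) = 17195*394 = 6774830)
1/((U - 1*(-14401)) - 805) = 1/((6774830 - 1*(-14401)) - 805) = 1/((6774830 + 14401) - 805) = 1/(6789231 - 805) = 1/6788426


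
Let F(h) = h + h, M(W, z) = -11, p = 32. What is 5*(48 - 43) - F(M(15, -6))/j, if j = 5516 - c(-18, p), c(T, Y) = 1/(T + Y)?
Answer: 1930883/77223 ≈ 25.004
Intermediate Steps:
j = 77223/14 (j = 5516 - 1/(-18 + 32) = 5516 - 1/14 = 77223/14 ≈ 5515.9)
F(h) = 2*h
5*(48 - 43) - F(M(15, -6))/j = 5*(48 - 43) - 2*(-11)/77223/14 = 5*5 - (-22)*14/77223 = 25 - 1*(-308/77223) = 25 + 308/77223 = 1930883/77223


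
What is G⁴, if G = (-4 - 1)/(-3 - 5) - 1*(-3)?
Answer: 707281/4096 ≈ 172.68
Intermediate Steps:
G = 29/8 (G = -5/(-8) + 3 = -5*(-⅛) + 3 = 5/8 + 3 = 29/8 ≈ 3.6250)
G⁴ = (29/8)⁴ = 707281/4096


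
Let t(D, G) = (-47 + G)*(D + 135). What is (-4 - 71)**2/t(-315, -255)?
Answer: 125/1208 ≈ 0.10348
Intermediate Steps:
t(D, G) = (-47 + G)*(135 + D)
(-4 - 71)**2/t(-315, -255) = (-4 - 71)**2/(-6345 - 47*(-315) + 135*(-255) - 315*(-255)) = (-75)**2/(-6345 + 14805 - 34425 + 80325) = 5625/54360 = 5625*(1/54360) = 125/1208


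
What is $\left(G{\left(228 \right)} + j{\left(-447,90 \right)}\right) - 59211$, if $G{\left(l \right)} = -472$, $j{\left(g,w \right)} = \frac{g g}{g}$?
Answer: $-60130$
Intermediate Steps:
$j{\left(g,w \right)} = g$ ($j{\left(g,w \right)} = \frac{g^{2}}{g} = g$)
$\left(G{\left(228 \right)} + j{\left(-447,90 \right)}\right) - 59211 = \left(-472 - 447\right) - 59211 = -919 - 59211 = -60130$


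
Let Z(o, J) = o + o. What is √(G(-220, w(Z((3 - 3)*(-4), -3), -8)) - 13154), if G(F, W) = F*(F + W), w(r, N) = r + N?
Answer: √37006 ≈ 192.37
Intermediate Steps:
Z(o, J) = 2*o
w(r, N) = N + r
√(G(-220, w(Z((3 - 3)*(-4), -3), -8)) - 13154) = √(-220*(-220 + (-8 + 2*((3 - 3)*(-4)))) - 13154) = √(-220*(-220 + (-8 + 2*(0*(-4)))) - 13154) = √(-220*(-220 + (-8 + 2*0)) - 13154) = √(-220*(-220 + (-8 + 0)) - 13154) = √(-220*(-220 - 8) - 13154) = √(-220*(-228) - 13154) = √(50160 - 13154) = √37006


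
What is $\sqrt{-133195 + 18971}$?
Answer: $44 i \sqrt{59} \approx 337.97 i$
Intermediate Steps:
$\sqrt{-133195 + 18971} = \sqrt{-114224} = 44 i \sqrt{59}$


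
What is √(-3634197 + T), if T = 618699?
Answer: I*√3015498 ≈ 1736.5*I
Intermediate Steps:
√(-3634197 + T) = √(-3634197 + 618699) = √(-3015498) = I*√3015498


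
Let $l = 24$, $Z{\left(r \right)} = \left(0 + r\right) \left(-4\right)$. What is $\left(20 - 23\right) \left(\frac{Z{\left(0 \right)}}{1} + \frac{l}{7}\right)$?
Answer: $- \frac{72}{7} \approx -10.286$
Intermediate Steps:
$Z{\left(r \right)} = - 4 r$ ($Z{\left(r \right)} = r \left(-4\right) = - 4 r$)
$\left(20 - 23\right) \left(\frac{Z{\left(0 \right)}}{1} + \frac{l}{7}\right) = \left(20 - 23\right) \left(\frac{\left(-4\right) 0}{1} + \frac{24}{7}\right) = - 3 \left(0 \cdot 1 + 24 \cdot \frac{1}{7}\right) = - 3 \left(0 + \frac{24}{7}\right) = \left(-3\right) \frac{24}{7} = - \frac{72}{7}$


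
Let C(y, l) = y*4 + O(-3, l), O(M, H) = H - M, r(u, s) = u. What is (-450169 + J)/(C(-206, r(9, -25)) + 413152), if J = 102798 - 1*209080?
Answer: -556451/412340 ≈ -1.3495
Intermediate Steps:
C(y, l) = 3 + l + 4*y (C(y, l) = y*4 + (l - 1*(-3)) = 4*y + (l + 3) = 4*y + (3 + l) = 3 + l + 4*y)
J = -106282 (J = 102798 - 209080 = -106282)
(-450169 + J)/(C(-206, r(9, -25)) + 413152) = (-450169 - 106282)/((3 + 9 + 4*(-206)) + 413152) = -556451/((3 + 9 - 824) + 413152) = -556451/(-812 + 413152) = -556451/412340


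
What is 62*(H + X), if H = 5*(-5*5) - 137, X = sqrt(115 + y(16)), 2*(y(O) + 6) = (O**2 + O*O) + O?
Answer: -16244 + 62*sqrt(373) ≈ -15047.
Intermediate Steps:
y(O) = -6 + O**2 + O/2 (y(O) = -6 + ((O**2 + O*O) + O)/2 = -6 + ((O**2 + O**2) + O)/2 = -6 + (2*O**2 + O)/2 = -6 + (O + 2*O**2)/2 = -6 + (O**2 + O/2) = -6 + O**2 + O/2)
X = sqrt(373) (X = sqrt(115 + (-6 + 16**2 + (1/2)*16)) = sqrt(115 + (-6 + 256 + 8)) = sqrt(115 + 258) = sqrt(373) ≈ 19.313)
H = -262 (H = 5*(-25) - 137 = -125 - 137 = -262)
62*(H + X) = 62*(-262 + sqrt(373)) = -16244 + 62*sqrt(373)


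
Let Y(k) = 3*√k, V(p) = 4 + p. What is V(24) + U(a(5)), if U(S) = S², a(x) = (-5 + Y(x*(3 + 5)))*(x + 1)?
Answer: 13888 - 2160*√10 ≈ 7057.5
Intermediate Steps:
a(x) = (1 + x)*(-5 + 6*√2*√x) (a(x) = (-5 + 3*√(x*(3 + 5)))*(x + 1) = (-5 + 3*√(x*8))*(1 + x) = (-5 + 3*√(8*x))*(1 + x) = (-5 + 3*(2*√2*√x))*(1 + x) = (-5 + 6*√2*√x)*(1 + x) = (1 + x)*(-5 + 6*√2*√x))
V(24) + U(a(5)) = (4 + 24) + (-5 - 5*5 + 6*√2*√5 + 6*√2*5^(3/2))² = 28 + (-5 - 25 + 6*√10 + 6*√2*(5*√5))² = 28 + (-5 - 25 + 6*√10 + 30*√10)² = 28 + (-30 + 36*√10)²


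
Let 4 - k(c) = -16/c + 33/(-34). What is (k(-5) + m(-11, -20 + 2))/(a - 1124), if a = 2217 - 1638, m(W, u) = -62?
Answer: 10239/92650 ≈ 0.11051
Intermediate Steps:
k(c) = 169/34 + 16/c (k(c) = 4 - (-16/c + 33/(-34)) = 4 - (-16/c + 33*(-1/34)) = 4 - (-16/c - 33/34) = 4 - (-33/34 - 16/c) = 4 + (33/34 + 16/c) = 169/34 + 16/c)
a = 579
(k(-5) + m(-11, -20 + 2))/(a - 1124) = ((169/34 + 16/(-5)) - 62)/(579 - 1124) = ((169/34 + 16*(-⅕)) - 62)/(-545) = ((169/34 - 16/5) - 62)*(-1/545) = (301/170 - 62)*(-1/545) = -10239/170*(-1/545) = 10239/92650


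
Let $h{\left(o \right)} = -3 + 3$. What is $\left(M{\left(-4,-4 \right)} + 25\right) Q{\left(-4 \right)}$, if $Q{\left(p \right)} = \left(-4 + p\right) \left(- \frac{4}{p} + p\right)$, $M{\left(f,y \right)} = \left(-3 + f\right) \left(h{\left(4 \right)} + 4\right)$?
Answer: $-72$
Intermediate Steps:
$h{\left(o \right)} = 0$
$M{\left(f,y \right)} = -12 + 4 f$ ($M{\left(f,y \right)} = \left(-3 + f\right) \left(0 + 4\right) = \left(-3 + f\right) 4 = -12 + 4 f$)
$Q{\left(p \right)} = \left(-4 + p\right) \left(p - \frac{4}{p}\right)$
$\left(M{\left(-4,-4 \right)} + 25\right) Q{\left(-4 \right)} = \left(\left(-12 + 4 \left(-4\right)\right) + 25\right) \left(-4 + \left(-4\right)^{2} - -16 + \frac{16}{-4}\right) = \left(\left(-12 - 16\right) + 25\right) \left(-4 + 16 + 16 + 16 \left(- \frac{1}{4}\right)\right) = \left(-28 + 25\right) \left(-4 + 16 + 16 - 4\right) = \left(-3\right) 24 = -72$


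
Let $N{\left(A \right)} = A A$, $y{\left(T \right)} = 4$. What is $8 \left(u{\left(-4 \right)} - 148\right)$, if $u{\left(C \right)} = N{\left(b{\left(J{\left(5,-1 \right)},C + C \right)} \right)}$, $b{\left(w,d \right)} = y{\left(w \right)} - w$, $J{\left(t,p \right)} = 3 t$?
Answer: $-216$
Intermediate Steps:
$b{\left(w,d \right)} = 4 - w$
$N{\left(A \right)} = A^{2}$
$u{\left(C \right)} = 121$ ($u{\left(C \right)} = \left(4 - 3 \cdot 5\right)^{2} = \left(4 - 15\right)^{2} = \left(-11\right)^{2} = 121$)
$8 \left(u{\left(-4 \right)} - 148\right) = 8 \left(121 - 148\right) = 8 \left(-27\right) = -216$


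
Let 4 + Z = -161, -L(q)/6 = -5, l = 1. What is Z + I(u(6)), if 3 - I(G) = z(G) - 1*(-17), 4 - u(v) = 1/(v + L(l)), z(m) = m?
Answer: -6587/36 ≈ -182.97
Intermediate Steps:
L(q) = 30 (L(q) = -6*(-5) = 30)
Z = -165 (Z = -4 - 161 = -165)
u(v) = 4 - 1/(30 + v) (u(v) = 4 - 1/(v + 30) = 4 - 1/(30 + v))
I(G) = -14 - G (I(G) = 3 - (G - 1*(-17)) = 3 - (G + 17) = 3 - (17 + G) = 3 + (-17 - G) = -14 - G)
Z + I(u(6)) = -165 + (-14 - (119 + 4*6)/(30 + 6)) = -165 + (-14 - (119 + 24)/36) = -165 + (-14 - 143/36) = -165 - 647/36 = -6587/36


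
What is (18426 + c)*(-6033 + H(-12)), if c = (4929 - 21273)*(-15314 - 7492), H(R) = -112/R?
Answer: -2245380119330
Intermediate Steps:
c = 372741264 (c = -16344*(-22806) = 372741264)
(18426 + c)*(-6033 + H(-12)) = (18426 + 372741264)*(-6033 - 112/(-12)) = 372759690*(-6033 - 112*(-1/12)) = 372759690*(-6033 + 28/3) = 372759690*(-18071/3) = -2245380119330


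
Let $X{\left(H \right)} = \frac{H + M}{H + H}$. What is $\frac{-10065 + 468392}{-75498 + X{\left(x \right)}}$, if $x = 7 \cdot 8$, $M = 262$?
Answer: $- \frac{25666312}{4227729} \approx -6.0709$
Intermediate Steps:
$x = 56$
$X{\left(H \right)} = \frac{262 + H}{2 H}$ ($X{\left(H \right)} = \frac{H + 262}{H + H} = \frac{262 + H}{2 H}$)
$\frac{-10065 + 468392}{-75498 + X{\left(x \right)}} = \frac{-10065 + 468392}{-75498 + \frac{262 + 56}{2 \cdot 56}} = \frac{458327}{-75498 + \frac{1}{2} \cdot \frac{1}{56} \cdot 318} = \frac{458327}{-75498 + \frac{159}{56}} = \frac{458327}{- \frac{4227729}{56}} = 458327 \left(- \frac{56}{4227729}\right) = - \frac{25666312}{4227729}$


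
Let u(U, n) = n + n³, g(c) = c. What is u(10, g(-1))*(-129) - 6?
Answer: 252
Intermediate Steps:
u(10, g(-1))*(-129) - 6 = (-1 + (-1)³)*(-129) - 6 = (-1 - 1)*(-129) - 6 = -2*(-129) - 6 = 258 - 6 = 252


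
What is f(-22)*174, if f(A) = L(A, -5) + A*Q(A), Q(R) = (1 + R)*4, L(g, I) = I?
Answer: 320682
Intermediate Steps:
Q(R) = 4 + 4*R
f(A) = -5 + A*(4 + 4*A)
f(-22)*174 = (-5 + 4*(-22)*(1 - 22))*174 = (-5 + 4*(-22)*(-21))*174 = (-5 + 1848)*174 = 1843*174 = 320682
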